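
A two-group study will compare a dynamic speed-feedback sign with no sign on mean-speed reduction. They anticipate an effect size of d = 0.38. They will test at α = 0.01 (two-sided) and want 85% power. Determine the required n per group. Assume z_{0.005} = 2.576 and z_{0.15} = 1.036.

For two independent groups with equal n: n = 2·((z_{α/2} + z_β) / d)².
z_{α/2} + z_β = 2.576 + 1.036 = 3.612.
n = 2 × (3.612 / 0.38)² = 2 × 9.505² = 2 × 90.35 = 180.7.
Round up to the next whole participant.

n = 181 per group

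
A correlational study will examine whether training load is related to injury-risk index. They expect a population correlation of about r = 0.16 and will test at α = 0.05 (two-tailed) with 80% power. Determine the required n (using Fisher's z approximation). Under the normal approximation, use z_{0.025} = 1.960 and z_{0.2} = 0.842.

n = 305

Fisher's z: C = ½·ln((1+r)/(1−r)) = ½·ln(1.3810) = 0.1614.
n = ((z_{α/2} + z_β)/C)² + 3.
(1.960 + 0.842) / 0.1614 = 2.802 / 0.1614 = 17.361.
n = 17.361² + 3 = 301.39 + 3 = 304.4.
Round up.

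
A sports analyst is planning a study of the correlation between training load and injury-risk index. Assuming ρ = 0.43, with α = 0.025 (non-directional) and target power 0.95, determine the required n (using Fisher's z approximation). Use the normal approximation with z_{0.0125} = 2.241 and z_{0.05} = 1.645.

Fisher's z: C = ½·ln((1+r)/(1−r)) = ½·ln(2.5088) = 0.4599.
n = ((z_{α/2} + z_β)/C)² + 3.
(2.241 + 1.645) / 0.4599 = 3.886 / 0.4599 = 8.450.
n = 8.450² + 3 = 71.40 + 3 = 74.4.
Round up.

n = 75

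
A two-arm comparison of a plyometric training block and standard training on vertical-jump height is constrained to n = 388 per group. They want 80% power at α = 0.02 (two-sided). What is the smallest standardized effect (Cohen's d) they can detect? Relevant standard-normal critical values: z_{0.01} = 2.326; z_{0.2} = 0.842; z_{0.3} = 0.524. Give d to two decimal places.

d_min ≈ 0.23

For two independent groups of n = 388 each: d_min = (z_{α/2} + z_β)·√(2/n).
z-sum = 2.326 + 0.842 = 3.168.
d_min = 3.168 × √(2/388) = 3.168 × 0.0718 = 0.227.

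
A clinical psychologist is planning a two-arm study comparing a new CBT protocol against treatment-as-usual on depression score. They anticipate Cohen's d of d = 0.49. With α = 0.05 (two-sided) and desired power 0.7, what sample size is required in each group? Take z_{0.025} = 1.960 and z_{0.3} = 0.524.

n = 52 per group

For two independent groups with equal n: n = 2·((z_{α/2} + z_β) / d)².
z_{α/2} + z_β = 1.960 + 0.524 = 2.484.
n = 2 × (2.484 / 0.49)² = 2 × 5.069² = 2 × 25.70 = 51.4.
Round up to the next whole participant.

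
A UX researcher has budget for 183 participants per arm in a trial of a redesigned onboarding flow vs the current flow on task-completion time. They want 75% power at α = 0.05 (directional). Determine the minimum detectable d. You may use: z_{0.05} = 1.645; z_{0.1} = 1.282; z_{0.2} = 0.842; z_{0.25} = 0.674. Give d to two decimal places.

For two independent groups of n = 183 each: d_min = (z_{α} + z_β)·√(2/n).
z-sum = 1.645 + 0.674 = 2.319.
d_min = 2.319 × √(2/183) = 2.319 × 0.1045 = 0.242.

d_min ≈ 0.24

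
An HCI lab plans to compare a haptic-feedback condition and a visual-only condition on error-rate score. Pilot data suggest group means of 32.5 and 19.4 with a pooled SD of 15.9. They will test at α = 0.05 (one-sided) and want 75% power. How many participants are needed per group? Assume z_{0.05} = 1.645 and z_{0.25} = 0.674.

n = 16 per group

Cohen's d = |M₁ − M₂| / SD_pooled = |32.5 − 19.4| / 15.9 = 13.1 / 15.9 = 0.824.
For two independent groups with equal n: n = 2·((z_{α} + z_β) / d)².
z_{α} + z_β = 1.645 + 0.674 = 2.319.
n = 2 × (2.319 / 0.824)² = 2 × 2.814² = 2 × 7.92 = 15.8.
Round up to the next whole participant.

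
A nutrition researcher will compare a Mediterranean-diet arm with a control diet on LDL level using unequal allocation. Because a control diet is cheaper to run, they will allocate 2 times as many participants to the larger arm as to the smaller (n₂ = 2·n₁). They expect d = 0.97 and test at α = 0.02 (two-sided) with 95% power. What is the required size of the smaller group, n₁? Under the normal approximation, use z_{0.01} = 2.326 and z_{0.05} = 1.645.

n₁ = 26

With allocation ratio k = n₂/n₁ = 2, Var(x̄₁−x̄₂) = σ²(1/n₁ + 1/(k·n₁)) = σ²·(k+1)/(k·n₁).
So n₁ = (1 + 1/k)·((z_{α/2} + z_β)/d)² = 1.500 × (3.971/0.97)².
n₁ = 1.500 × 16.76 = 25.1.
Round up: n₁ = 26, giving n₂ = 2 × 26 = 52.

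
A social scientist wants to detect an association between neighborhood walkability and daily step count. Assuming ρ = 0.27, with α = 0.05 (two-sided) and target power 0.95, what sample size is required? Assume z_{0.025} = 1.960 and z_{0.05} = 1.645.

Fisher's z: C = ½·ln((1+r)/(1−r)) = ½·ln(1.7397) = 0.2769.
n = ((z_{α/2} + z_β)/C)² + 3.
(1.960 + 1.645) / 0.2769 = 3.605 / 0.2769 = 13.019.
n = 13.019² + 3 = 169.50 + 3 = 172.5.
Round up.

n = 173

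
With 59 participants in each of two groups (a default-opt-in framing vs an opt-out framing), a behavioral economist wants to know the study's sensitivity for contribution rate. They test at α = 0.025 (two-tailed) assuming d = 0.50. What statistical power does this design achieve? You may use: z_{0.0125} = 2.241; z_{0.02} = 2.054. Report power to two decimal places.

power ≈ 0.68

For two equal groups, power = Φ(d·√(n/2) − z_{α/2}).
d·√(n/2) = 0.50 × √(59/2) = 0.50 × 5.431 = 2.716.
z_β = 2.716 − 2.241 = 0.475.
Power = Φ(0.475) = 0.682.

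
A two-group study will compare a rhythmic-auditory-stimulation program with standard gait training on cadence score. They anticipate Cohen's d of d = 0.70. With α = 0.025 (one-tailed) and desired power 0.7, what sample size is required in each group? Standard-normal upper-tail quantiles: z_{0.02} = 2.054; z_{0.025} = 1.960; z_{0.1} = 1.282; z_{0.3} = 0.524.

n = 26 per group

For two independent groups with equal n: n = 2·((z_{α} + z_β) / d)².
z_{α} + z_β = 1.960 + 0.524 = 2.484.
n = 2 × (2.484 / 0.70)² = 2 × 3.549² = 2 × 12.59 = 25.2.
Round up to the next whole participant.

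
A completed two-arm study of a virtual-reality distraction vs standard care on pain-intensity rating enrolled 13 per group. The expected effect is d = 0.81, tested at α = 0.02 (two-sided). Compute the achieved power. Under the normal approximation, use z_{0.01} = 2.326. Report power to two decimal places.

power ≈ 0.40

For two equal groups, power = Φ(d·√(n/2) − z_{α/2}).
d·√(n/2) = 0.81 × √(13/2) = 0.81 × 2.550 = 2.065.
z_β = 2.065 − 2.326 = -0.261.
Power = Φ(-0.261) = 0.397.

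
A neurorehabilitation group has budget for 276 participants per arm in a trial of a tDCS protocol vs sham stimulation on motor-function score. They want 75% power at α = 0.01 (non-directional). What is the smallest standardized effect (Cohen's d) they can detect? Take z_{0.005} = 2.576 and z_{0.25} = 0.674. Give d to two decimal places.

d_min ≈ 0.28

For two independent groups of n = 276 each: d_min = (z_{α/2} + z_β)·√(2/n).
z-sum = 2.576 + 0.674 = 3.250.
d_min = 3.250 × √(2/276) = 3.250 × 0.0851 = 0.277.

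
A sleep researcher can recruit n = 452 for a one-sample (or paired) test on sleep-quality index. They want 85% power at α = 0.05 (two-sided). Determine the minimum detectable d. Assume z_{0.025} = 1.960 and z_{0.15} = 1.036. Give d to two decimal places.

d_min ≈ 0.14

For a single sample (or paired design) of n = 452: d_min = (z_{α/2} + z_β)/√n.
z-sum = 1.960 + 1.036 = 2.996.
d_min = 2.996 / √452 = 2.996 / 21.260 = 0.141.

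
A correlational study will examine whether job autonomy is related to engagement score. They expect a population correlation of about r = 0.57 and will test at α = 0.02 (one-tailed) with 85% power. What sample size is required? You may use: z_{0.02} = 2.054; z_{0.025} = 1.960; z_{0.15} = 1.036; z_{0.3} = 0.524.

n = 26

Fisher's z: C = ½·ln((1+r)/(1−r)) = ½·ln(3.6512) = 0.6475.
n = ((z_{α} + z_β)/C)² + 3.
(2.054 + 1.036) / 0.6475 = 3.090 / 0.6475 = 4.772.
n = 4.772² + 3 = 22.77 + 3 = 25.8.
Round up.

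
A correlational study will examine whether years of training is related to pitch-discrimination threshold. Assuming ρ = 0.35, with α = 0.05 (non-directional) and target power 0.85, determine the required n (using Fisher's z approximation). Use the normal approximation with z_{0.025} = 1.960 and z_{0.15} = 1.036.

n = 71

Fisher's z: C = ½·ln((1+r)/(1−r)) = ½·ln(2.0769) = 0.3654.
n = ((z_{α/2} + z_β)/C)² + 3.
(1.960 + 1.036) / 0.3654 = 2.996 / 0.3654 = 8.199.
n = 8.199² + 3 = 67.23 + 3 = 70.2.
Round up.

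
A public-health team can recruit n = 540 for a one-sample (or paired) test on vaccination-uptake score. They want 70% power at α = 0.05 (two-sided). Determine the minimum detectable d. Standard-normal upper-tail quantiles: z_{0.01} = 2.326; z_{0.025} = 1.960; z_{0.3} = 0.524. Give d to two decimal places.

For a single sample (or paired design) of n = 540: d_min = (z_{α/2} + z_β)/√n.
z-sum = 1.960 + 0.524 = 2.484.
d_min = 2.484 / √540 = 2.484 / 23.238 = 0.107.

d_min ≈ 0.11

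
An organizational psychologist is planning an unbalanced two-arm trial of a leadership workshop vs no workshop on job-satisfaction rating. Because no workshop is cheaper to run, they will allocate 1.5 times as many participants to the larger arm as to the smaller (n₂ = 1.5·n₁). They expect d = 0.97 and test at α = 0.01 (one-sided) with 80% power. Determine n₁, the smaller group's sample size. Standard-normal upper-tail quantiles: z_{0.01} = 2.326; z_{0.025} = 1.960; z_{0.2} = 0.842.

n₁ = 18

With allocation ratio k = n₂/n₁ = 1.5, Var(x̄₁−x̄₂) = σ²(1/n₁ + 1/(k·n₁)) = σ²·(k+1)/(k·n₁).
So n₁ = (1 + 1/k)·((z_{α} + z_β)/d)² = 1.667 × (3.168/0.97)².
n₁ = 1.667 × 10.67 = 17.8.
Round up: n₁ = 18, giving n₂ = 1.5 × 18 = 27.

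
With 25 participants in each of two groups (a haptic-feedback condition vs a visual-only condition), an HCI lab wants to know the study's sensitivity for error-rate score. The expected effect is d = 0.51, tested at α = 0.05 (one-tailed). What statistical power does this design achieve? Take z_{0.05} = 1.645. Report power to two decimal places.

power ≈ 0.56

For two equal groups, power = Φ(d·√(n/2) − z_{α}).
d·√(n/2) = 0.51 × √(25/2) = 0.51 × 3.536 = 1.803.
z_β = 1.803 − 1.645 = 0.158.
Power = Φ(0.158) = 0.563.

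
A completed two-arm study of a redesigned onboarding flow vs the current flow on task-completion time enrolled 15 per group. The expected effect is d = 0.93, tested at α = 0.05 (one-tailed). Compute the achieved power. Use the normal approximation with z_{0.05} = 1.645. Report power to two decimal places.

power ≈ 0.82

For two equal groups, power = Φ(d·√(n/2) − z_{α}).
d·√(n/2) = 0.93 × √(15/2) = 0.93 × 2.739 = 2.547.
z_β = 2.547 − 1.645 = 0.902.
Power = Φ(0.902) = 0.816.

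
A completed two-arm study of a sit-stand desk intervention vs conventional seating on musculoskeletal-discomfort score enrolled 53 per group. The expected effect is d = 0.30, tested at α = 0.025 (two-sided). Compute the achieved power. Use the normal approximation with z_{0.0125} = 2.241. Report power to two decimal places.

For two equal groups, power = Φ(d·√(n/2) − z_{α/2}).
d·√(n/2) = 0.30 × √(53/2) = 0.30 × 5.148 = 1.544.
z_β = 1.544 − 2.241 = -0.697.
Power = Φ(-0.697) = 0.243.

power ≈ 0.24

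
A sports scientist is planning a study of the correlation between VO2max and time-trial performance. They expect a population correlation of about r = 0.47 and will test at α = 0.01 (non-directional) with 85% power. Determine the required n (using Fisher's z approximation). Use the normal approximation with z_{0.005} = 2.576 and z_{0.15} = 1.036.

n = 54

Fisher's z: C = ½·ln((1+r)/(1−r)) = ½·ln(2.7736) = 0.5101.
n = ((z_{α/2} + z_β)/C)² + 3.
(2.576 + 1.036) / 0.5101 = 3.612 / 0.5101 = 7.081.
n = 7.081² + 3 = 50.14 + 3 = 53.1.
Round up.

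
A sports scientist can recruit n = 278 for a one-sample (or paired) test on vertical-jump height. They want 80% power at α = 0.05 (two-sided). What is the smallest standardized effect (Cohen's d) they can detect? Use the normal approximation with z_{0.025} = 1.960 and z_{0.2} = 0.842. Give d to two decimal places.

For a single sample (or paired design) of n = 278: d_min = (z_{α/2} + z_β)/√n.
z-sum = 1.960 + 0.842 = 2.802.
d_min = 2.802 / √278 = 2.802 / 16.673 = 0.168.

d_min ≈ 0.17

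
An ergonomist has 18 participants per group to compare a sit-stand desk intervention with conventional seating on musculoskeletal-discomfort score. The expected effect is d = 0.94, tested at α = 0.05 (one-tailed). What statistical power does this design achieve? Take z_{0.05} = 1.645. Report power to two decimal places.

power ≈ 0.88

For two equal groups, power = Φ(d·√(n/2) − z_{α}).
d·√(n/2) = 0.94 × √(18/2) = 0.94 × 3.000 = 2.820.
z_β = 2.820 − 1.645 = 1.175.
Power = Φ(1.175) = 0.880.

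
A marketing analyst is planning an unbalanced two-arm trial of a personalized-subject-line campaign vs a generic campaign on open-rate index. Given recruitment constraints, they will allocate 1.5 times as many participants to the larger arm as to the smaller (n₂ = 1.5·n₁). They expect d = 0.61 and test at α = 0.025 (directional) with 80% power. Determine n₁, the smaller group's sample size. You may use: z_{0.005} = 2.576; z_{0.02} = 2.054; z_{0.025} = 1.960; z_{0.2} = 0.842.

n₁ = 36

With allocation ratio k = n₂/n₁ = 1.5, Var(x̄₁−x̄₂) = σ²(1/n₁ + 1/(k·n₁)) = σ²·(k+1)/(k·n₁).
So n₁ = (1 + 1/k)·((z_{α} + z_β)/d)² = 1.667 × (2.802/0.61)².
n₁ = 1.667 × 21.10 = 35.2.
Round up: n₁ = 36, giving n₂ = 1.5 × 36 = 54.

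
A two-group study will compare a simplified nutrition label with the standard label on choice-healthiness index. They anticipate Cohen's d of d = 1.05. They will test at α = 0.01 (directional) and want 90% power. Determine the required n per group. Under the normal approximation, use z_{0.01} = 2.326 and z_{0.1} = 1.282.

For two independent groups with equal n: n = 2·((z_{α} + z_β) / d)².
z_{α} + z_β = 2.326 + 1.282 = 3.608.
n = 2 × (3.608 / 1.05)² = 2 × 3.436² = 2 × 11.81 = 23.6.
Round up to the next whole participant.

n = 24 per group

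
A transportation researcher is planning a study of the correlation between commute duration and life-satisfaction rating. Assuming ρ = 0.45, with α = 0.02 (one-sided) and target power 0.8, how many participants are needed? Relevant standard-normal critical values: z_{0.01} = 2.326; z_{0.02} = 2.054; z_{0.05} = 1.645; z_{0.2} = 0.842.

Fisher's z: C = ½·ln((1+r)/(1−r)) = ½·ln(2.6364) = 0.4847.
n = ((z_{α} + z_β)/C)² + 3.
(2.054 + 0.842) / 0.4847 = 2.896 / 0.4847 = 5.975.
n = 5.975² + 3 = 35.70 + 3 = 38.7.
Round up.

n = 39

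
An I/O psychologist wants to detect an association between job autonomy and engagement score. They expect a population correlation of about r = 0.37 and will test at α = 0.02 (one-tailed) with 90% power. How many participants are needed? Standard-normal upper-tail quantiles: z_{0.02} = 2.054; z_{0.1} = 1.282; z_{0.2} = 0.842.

n = 77

Fisher's z: C = ½·ln((1+r)/(1−r)) = ½·ln(2.1746) = 0.3884.
n = ((z_{α} + z_β)/C)² + 3.
(2.054 + 1.282) / 0.3884 = 3.336 / 0.3884 = 8.589.
n = 8.589² + 3 = 73.77 + 3 = 76.8.
Round up.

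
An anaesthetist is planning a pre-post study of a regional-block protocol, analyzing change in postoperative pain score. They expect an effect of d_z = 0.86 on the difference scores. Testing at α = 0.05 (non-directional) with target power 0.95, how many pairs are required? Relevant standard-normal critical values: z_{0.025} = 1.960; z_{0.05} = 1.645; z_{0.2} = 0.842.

For a paired (one-sample on differences) test: n = ((z_{α/2} + z_β) / d)².
z_{α/2} + z_β = 1.960 + 1.645 = 3.605.
n = (3.605 / 0.86)² = 4.192² = 17.57.
Round up.

n = 18 pairs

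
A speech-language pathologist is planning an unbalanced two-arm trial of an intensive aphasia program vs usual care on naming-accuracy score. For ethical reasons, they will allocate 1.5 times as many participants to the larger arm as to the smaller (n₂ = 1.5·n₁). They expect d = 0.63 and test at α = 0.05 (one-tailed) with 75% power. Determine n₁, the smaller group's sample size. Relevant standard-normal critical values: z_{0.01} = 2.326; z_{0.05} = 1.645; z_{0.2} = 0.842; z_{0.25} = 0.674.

n₁ = 23

With allocation ratio k = n₂/n₁ = 1.5, Var(x̄₁−x̄₂) = σ²(1/n₁ + 1/(k·n₁)) = σ²·(k+1)/(k·n₁).
So n₁ = (1 + 1/k)·((z_{α} + z_β)/d)² = 1.667 × (2.319/0.63)².
n₁ = 1.667 × 13.55 = 22.6.
Round up: n₁ = 23, giving n₂ = ⌈1.5 × 23⌉ = ⌈34.5⌉ = 35.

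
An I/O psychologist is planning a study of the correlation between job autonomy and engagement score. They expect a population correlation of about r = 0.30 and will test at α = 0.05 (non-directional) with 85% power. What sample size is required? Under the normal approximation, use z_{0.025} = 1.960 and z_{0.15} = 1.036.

n = 97

Fisher's z: C = ½·ln((1+r)/(1−r)) = ½·ln(1.8571) = 0.3095.
n = ((z_{α/2} + z_β)/C)² + 3.
(1.960 + 1.036) / 0.3095 = 2.996 / 0.3095 = 9.680.
n = 9.680² + 3 = 93.70 + 3 = 96.7.
Round up.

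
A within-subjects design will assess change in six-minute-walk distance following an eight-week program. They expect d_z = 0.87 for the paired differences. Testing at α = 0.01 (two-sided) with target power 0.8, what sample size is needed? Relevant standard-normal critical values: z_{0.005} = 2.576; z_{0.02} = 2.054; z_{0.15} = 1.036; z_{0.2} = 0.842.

n = 16 pairs

For a paired (one-sample on differences) test: n = ((z_{α/2} + z_β) / d)².
z_{α/2} + z_β = 2.576 + 0.842 = 3.418.
n = (3.418 / 0.87)² = 3.929² = 15.43.
Round up.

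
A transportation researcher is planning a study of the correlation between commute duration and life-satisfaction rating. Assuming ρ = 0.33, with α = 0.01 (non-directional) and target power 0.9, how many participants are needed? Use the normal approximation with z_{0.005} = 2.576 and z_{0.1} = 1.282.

Fisher's z: C = ½·ln((1+r)/(1−r)) = ½·ln(1.9851) = 0.3428.
n = ((z_{α/2} + z_β)/C)² + 3.
(2.576 + 1.282) / 0.3428 = 3.858 / 0.3428 = 11.254.
n = 11.254² + 3 = 126.66 + 3 = 129.7.
Round up.

n = 130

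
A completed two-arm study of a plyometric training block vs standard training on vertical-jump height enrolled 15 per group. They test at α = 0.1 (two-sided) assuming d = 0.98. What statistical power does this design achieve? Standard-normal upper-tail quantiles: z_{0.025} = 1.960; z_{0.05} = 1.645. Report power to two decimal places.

power ≈ 0.85

For two equal groups, power = Φ(d·√(n/2) − z_{α/2}).
d·√(n/2) = 0.98 × √(15/2) = 0.98 × 2.739 = 2.684.
z_β = 2.684 − 1.645 = 1.039.
Power = Φ(1.039) = 0.851.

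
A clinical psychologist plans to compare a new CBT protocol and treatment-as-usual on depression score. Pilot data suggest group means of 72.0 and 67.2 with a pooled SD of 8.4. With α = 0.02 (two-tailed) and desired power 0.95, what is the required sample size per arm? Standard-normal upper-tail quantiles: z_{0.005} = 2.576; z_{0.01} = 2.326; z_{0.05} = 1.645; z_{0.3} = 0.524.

n = 97 per group

Cohen's d = |M₁ − M₂| / SD_pooled = |72.0 − 67.2| / 8.4 = 4.8 / 8.4 = 0.571.
For two independent groups with equal n: n = 2·((z_{α/2} + z_β) / d)².
z_{α/2} + z_β = 2.326 + 1.645 = 3.971.
n = 2 × (3.971 / 0.571)² = 2 × 6.954² = 2 × 48.36 = 96.7.
Round up to the next whole participant.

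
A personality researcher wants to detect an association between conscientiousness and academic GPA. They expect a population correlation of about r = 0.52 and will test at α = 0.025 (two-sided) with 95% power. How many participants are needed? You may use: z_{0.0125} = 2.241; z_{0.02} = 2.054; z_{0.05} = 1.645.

Fisher's z: C = ½·ln((1+r)/(1−r)) = ½·ln(3.1667) = 0.5763.
n = ((z_{α/2} + z_β)/C)² + 3.
(2.241 + 1.645) / 0.5763 = 3.886 / 0.5763 = 6.743.
n = 6.743² + 3 = 45.47 + 3 = 48.5.
Round up.

n = 49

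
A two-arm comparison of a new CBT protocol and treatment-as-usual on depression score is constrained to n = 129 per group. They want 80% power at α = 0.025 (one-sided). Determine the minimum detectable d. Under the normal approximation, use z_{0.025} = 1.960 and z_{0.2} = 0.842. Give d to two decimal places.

For two independent groups of n = 129 each: d_min = (z_{α} + z_β)·√(2/n).
z-sum = 1.960 + 0.842 = 2.802.
d_min = 2.802 × √(2/129) = 2.802 × 0.1245 = 0.349.

d_min ≈ 0.35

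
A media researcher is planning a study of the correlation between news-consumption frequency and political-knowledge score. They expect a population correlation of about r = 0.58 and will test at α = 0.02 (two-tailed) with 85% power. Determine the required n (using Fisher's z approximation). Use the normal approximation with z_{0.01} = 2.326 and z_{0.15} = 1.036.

Fisher's z: C = ½·ln((1+r)/(1−r)) = ½·ln(3.7619) = 0.6625.
n = ((z_{α/2} + z_β)/C)² + 3.
(2.326 + 1.036) / 0.6625 = 3.362 / 0.6625 = 5.075.
n = 5.075² + 3 = 25.75 + 3 = 28.8.
Round up.

n = 29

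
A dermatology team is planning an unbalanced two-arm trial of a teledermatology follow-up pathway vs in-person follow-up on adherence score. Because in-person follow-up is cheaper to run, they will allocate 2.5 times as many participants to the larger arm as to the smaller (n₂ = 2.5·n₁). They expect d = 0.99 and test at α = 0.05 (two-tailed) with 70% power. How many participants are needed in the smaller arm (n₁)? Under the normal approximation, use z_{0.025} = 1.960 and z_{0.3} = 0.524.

n₁ = 9

With allocation ratio k = n₂/n₁ = 2.5, Var(x̄₁−x̄₂) = σ²(1/n₁ + 1/(k·n₁)) = σ²·(k+1)/(k·n₁).
So n₁ = (1 + 1/k)·((z_{α/2} + z_β)/d)² = 1.400 × (2.484/0.99)².
n₁ = 1.400 × 6.30 = 8.8.
Round up: n₁ = 9, giving n₂ = ⌈2.5 × 9⌉ = ⌈22.5⌉ = 23.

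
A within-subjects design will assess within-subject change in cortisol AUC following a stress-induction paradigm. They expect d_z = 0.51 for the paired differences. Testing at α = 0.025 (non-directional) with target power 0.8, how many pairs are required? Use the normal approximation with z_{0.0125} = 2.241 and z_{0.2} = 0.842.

n = 37 pairs

For a paired (one-sample on differences) test: n = ((z_{α/2} + z_β) / d)².
z_{α/2} + z_β = 2.241 + 0.842 = 3.083.
n = (3.083 / 0.51)² = 6.045² = 36.54.
Round up.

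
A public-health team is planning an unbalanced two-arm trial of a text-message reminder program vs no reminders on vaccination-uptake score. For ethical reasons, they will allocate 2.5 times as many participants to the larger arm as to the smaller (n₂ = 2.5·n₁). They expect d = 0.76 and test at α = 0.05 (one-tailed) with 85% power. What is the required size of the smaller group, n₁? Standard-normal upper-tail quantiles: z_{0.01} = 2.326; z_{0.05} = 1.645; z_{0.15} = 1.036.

n₁ = 18

With allocation ratio k = n₂/n₁ = 2.5, Var(x̄₁−x̄₂) = σ²(1/n₁ + 1/(k·n₁)) = σ²·(k+1)/(k·n₁).
So n₁ = (1 + 1/k)·((z_{α} + z_β)/d)² = 1.400 × (2.681/0.76)².
n₁ = 1.400 × 12.44 = 17.4.
Round up: n₁ = 18, giving n₂ = 2.5 × 18 = 45.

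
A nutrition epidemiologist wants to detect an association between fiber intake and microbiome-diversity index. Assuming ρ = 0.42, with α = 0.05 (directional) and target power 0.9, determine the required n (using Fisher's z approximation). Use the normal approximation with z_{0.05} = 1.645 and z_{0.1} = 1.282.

n = 46

Fisher's z: C = ½·ln((1+r)/(1−r)) = ½·ln(2.4483) = 0.4477.
n = ((z_{α} + z_β)/C)² + 3.
(1.645 + 1.282) / 0.4477 = 2.927 / 0.4477 = 6.538.
n = 6.538² + 3 = 42.74 + 3 = 45.7.
Round up.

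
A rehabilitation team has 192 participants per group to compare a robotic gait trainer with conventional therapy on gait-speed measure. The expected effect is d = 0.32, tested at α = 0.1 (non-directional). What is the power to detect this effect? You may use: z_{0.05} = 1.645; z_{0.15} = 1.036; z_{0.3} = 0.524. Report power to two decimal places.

power ≈ 0.93

For two equal groups, power = Φ(d·√(n/2) − z_{α/2}).
d·√(n/2) = 0.32 × √(192/2) = 0.32 × 9.798 = 3.135.
z_β = 3.135 − 1.645 = 1.490.
Power = Φ(1.490) = 0.932.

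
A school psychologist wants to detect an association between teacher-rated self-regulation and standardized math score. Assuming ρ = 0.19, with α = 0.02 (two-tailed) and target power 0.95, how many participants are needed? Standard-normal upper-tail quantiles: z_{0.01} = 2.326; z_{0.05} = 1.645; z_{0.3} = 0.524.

Fisher's z: C = ½·ln((1+r)/(1−r)) = ½·ln(1.4691) = 0.1923.
n = ((z_{α/2} + z_β)/C)² + 3.
(2.326 + 1.645) / 0.1923 = 3.971 / 0.1923 = 20.650.
n = 20.650² + 3 = 426.42 + 3 = 429.4.
Round up.

n = 430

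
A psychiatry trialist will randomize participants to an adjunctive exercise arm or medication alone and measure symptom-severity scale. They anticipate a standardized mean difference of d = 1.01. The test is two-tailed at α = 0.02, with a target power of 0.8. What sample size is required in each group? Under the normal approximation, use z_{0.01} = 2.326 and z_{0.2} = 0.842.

n = 20 per group

For two independent groups with equal n: n = 2·((z_{α/2} + z_β) / d)².
z_{α/2} + z_β = 2.326 + 0.842 = 3.168.
n = 2 × (3.168 / 1.01)² = 2 × 3.137² = 2 × 9.84 = 19.7.
Round up to the next whole participant.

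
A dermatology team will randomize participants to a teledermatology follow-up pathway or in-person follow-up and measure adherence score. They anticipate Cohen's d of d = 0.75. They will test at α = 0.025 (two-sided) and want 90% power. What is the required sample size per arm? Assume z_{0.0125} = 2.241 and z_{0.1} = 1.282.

For two independent groups with equal n: n = 2·((z_{α/2} + z_β) / d)².
z_{α/2} + z_β = 2.241 + 1.282 = 3.523.
n = 2 × (3.523 / 0.75)² = 2 × 4.697² = 2 × 22.06 = 44.1.
Round up to the next whole participant.

n = 45 per group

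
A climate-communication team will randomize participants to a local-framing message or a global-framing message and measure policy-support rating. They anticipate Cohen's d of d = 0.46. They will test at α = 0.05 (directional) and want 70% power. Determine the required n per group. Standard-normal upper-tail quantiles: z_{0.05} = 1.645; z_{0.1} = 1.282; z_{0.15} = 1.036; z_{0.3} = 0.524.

n = 45 per group

For two independent groups with equal n: n = 2·((z_{α} + z_β) / d)².
z_{α} + z_β = 1.645 + 0.524 = 2.169.
n = 2 × (2.169 / 0.46)² = 2 × 4.715² = 2 × 22.23 = 44.5.
Round up to the next whole participant.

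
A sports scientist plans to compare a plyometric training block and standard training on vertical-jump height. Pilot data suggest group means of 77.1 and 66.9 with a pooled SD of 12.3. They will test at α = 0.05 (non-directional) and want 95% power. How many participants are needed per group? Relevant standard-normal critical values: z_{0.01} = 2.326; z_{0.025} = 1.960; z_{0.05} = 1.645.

n = 38 per group

Cohen's d = |M₁ − M₂| / SD_pooled = |77.1 − 66.9| / 12.3 = 10.2 / 12.3 = 0.829.
For two independent groups with equal n: n = 2·((z_{α/2} + z_β) / d)².
z_{α/2} + z_β = 1.960 + 1.645 = 3.605.
n = 2 × (3.605 / 0.829)² = 2 × 4.349² = 2 × 18.91 = 37.8.
Round up to the next whole participant.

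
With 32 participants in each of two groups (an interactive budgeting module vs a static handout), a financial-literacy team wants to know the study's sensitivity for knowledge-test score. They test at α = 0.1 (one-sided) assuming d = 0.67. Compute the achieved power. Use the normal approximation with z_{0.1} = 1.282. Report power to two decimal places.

For two equal groups, power = Φ(d·√(n/2) − z_{α}).
d·√(n/2) = 0.67 × √(32/2) = 0.67 × 4.000 = 2.680.
z_β = 2.680 − 1.282 = 1.398.
Power = Φ(1.398) = 0.919.

power ≈ 0.92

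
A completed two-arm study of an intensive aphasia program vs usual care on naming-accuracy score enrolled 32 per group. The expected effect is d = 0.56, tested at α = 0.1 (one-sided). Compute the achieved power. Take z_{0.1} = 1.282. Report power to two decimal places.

For two equal groups, power = Φ(d·√(n/2) − z_{α}).
d·√(n/2) = 0.56 × √(32/2) = 0.56 × 4.000 = 2.240.
z_β = 2.240 − 1.282 = 0.958.
Power = Φ(0.958) = 0.831.

power ≈ 0.83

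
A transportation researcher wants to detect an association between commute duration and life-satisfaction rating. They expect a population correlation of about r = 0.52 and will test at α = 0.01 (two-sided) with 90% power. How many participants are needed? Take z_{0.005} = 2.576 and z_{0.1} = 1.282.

Fisher's z: C = ½·ln((1+r)/(1−r)) = ½·ln(3.1667) = 0.5763.
n = ((z_{α/2} + z_β)/C)² + 3.
(2.576 + 1.282) / 0.5763 = 3.858 / 0.5763 = 6.694.
n = 6.694² + 3 = 44.82 + 3 = 47.8.
Round up.

n = 48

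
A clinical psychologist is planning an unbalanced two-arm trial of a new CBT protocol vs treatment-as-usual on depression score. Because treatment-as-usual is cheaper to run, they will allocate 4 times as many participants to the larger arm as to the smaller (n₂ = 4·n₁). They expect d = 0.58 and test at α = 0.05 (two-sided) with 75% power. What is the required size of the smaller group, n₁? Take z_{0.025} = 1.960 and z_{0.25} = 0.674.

n₁ = 26

With allocation ratio k = n₂/n₁ = 4, Var(x̄₁−x̄₂) = σ²(1/n₁ + 1/(k·n₁)) = σ²·(k+1)/(k·n₁).
So n₁ = (1 + 1/k)·((z_{α/2} + z_β)/d)² = 1.250 × (2.634/0.58)².
n₁ = 1.250 × 20.62 = 25.8.
Round up: n₁ = 26, giving n₂ = 4 × 26 = 104.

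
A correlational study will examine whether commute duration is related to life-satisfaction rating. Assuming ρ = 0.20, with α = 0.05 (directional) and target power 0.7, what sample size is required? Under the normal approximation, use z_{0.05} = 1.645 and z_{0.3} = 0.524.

Fisher's z: C = ½·ln((1+r)/(1−r)) = ½·ln(1.5000) = 0.2027.
n = ((z_{α} + z_β)/C)² + 3.
(1.645 + 0.524) / 0.2027 = 2.169 / 0.2027 = 10.701.
n = 10.701² + 3 = 114.50 + 3 = 117.5.
Round up.

n = 118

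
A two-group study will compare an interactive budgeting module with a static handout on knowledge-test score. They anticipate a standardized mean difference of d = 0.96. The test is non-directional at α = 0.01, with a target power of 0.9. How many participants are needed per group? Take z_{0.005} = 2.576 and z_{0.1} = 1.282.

n = 33 per group

For two independent groups with equal n: n = 2·((z_{α/2} + z_β) / d)².
z_{α/2} + z_β = 2.576 + 1.282 = 3.858.
n = 2 × (3.858 / 0.96)² = 2 × 4.019² = 2 × 16.15 = 32.3.
Round up to the next whole participant.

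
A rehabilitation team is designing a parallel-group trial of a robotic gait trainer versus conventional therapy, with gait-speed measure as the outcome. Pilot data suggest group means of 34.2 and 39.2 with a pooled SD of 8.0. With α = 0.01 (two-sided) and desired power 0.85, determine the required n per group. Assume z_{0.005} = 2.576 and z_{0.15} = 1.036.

n = 67 per group

Cohen's d = |M₁ − M₂| / SD_pooled = |34.2 − 39.2| / 8.0 = 5.0 / 8.0 = 0.625.
For two independent groups with equal n: n = 2·((z_{α/2} + z_β) / d)².
z_{α/2} + z_β = 2.576 + 1.036 = 3.612.
n = 2 × (3.612 / 0.625)² = 2 × 5.779² = 2 × 33.40 = 66.8.
Round up to the next whole participant.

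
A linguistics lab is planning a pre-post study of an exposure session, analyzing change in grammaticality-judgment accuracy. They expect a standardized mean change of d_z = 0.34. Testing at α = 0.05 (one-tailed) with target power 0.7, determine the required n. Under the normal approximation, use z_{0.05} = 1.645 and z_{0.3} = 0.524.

n = 41 pairs

For a paired (one-sample on differences) test: n = ((z_{α} + z_β) / d)².
z_{α} + z_β = 1.645 + 0.524 = 2.169.
n = (2.169 / 0.34)² = 6.379² = 40.70.
Round up.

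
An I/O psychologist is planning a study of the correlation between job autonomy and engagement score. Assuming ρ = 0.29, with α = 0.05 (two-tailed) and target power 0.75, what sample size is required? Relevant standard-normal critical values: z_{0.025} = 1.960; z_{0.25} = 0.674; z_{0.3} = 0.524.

Fisher's z: C = ½·ln((1+r)/(1−r)) = ½·ln(1.8169) = 0.2986.
n = ((z_{α/2} + z_β)/C)² + 3.
(1.960 + 0.674) / 0.2986 = 2.634 / 0.2986 = 8.821.
n = 8.821² + 3 = 77.81 + 3 = 80.8.
Round up.

n = 81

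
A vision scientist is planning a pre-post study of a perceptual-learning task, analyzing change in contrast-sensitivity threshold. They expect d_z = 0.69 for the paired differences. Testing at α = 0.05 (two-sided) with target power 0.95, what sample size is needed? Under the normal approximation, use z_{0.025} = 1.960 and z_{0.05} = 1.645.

For a paired (one-sample on differences) test: n = ((z_{α/2} + z_β) / d)².
z_{α/2} + z_β = 1.960 + 1.645 = 3.605.
n = (3.605 / 0.69)² = 5.225² = 27.30.
Round up.

n = 28 pairs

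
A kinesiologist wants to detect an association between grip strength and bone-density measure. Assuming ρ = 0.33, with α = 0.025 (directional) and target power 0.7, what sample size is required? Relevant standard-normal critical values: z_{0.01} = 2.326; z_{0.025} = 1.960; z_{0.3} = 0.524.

n = 56

Fisher's z: C = ½·ln((1+r)/(1−r)) = ½·ln(1.9851) = 0.3428.
n = ((z_{α} + z_β)/C)² + 3.
(1.960 + 0.524) / 0.3428 = 2.484 / 0.3428 = 7.246.
n = 7.246² + 3 = 52.51 + 3 = 55.5.
Round up.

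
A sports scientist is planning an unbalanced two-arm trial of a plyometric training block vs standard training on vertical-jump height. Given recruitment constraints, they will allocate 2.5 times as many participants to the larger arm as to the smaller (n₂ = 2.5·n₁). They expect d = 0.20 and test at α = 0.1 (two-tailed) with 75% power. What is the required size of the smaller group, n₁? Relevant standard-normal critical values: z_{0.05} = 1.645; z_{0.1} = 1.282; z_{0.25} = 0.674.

With allocation ratio k = n₂/n₁ = 2.5, Var(x̄₁−x̄₂) = σ²(1/n₁ + 1/(k·n₁)) = σ²·(k+1)/(k·n₁).
So n₁ = (1 + 1/k)·((z_{α/2} + z_β)/d)² = 1.400 × (2.319/0.20)².
n₁ = 1.400 × 134.44 = 188.2.
Round up: n₁ = 189, giving n₂ = ⌈2.5 × 189⌉ = ⌈472.5⌉ = 473.

n₁ = 189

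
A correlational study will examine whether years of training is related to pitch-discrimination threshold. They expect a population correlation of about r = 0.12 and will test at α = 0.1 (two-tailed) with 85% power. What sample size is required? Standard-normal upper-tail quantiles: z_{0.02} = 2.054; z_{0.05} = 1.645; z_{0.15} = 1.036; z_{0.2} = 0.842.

n = 498

Fisher's z: C = ½·ln((1+r)/(1−r)) = ½·ln(1.2727) = 0.1206.
n = ((z_{α/2} + z_β)/C)² + 3.
(1.645 + 1.036) / 0.1206 = 2.681 / 0.1206 = 22.231.
n = 22.231² + 3 = 494.20 + 3 = 497.2.
Round up.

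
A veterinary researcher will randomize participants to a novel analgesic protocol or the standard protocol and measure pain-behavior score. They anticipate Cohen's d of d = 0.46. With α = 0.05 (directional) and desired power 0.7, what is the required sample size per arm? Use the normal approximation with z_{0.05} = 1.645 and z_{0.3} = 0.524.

For two independent groups with equal n: n = 2·((z_{α} + z_β) / d)².
z_{α} + z_β = 1.645 + 0.524 = 2.169.
n = 2 × (2.169 / 0.46)² = 2 × 4.715² = 2 × 22.23 = 44.5.
Round up to the next whole participant.

n = 45 per group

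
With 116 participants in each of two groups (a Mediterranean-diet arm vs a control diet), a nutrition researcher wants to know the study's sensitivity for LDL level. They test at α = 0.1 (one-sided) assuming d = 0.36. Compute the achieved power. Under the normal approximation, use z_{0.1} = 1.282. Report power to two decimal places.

For two equal groups, power = Φ(d·√(n/2) − z_{α}).
d·√(n/2) = 0.36 × √(116/2) = 0.36 × 7.616 = 2.742.
z_β = 2.742 − 1.282 = 1.460.
Power = Φ(1.460) = 0.928.

power ≈ 0.93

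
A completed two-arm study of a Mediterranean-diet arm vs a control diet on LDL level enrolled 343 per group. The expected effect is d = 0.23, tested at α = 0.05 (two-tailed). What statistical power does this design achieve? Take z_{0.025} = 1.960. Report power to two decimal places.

power ≈ 0.85

For two equal groups, power = Φ(d·√(n/2) − z_{α/2}).
d·√(n/2) = 0.23 × √(343/2) = 0.23 × 13.096 = 3.012.
z_β = 3.012 − 1.960 = 1.052.
Power = Φ(1.052) = 0.854.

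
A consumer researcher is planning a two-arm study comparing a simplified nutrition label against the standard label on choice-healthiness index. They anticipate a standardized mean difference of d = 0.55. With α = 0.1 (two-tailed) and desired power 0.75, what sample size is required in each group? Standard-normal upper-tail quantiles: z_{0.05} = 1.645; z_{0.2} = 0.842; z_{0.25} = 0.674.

For two independent groups with equal n: n = 2·((z_{α/2} + z_β) / d)².
z_{α/2} + z_β = 1.645 + 0.674 = 2.319.
n = 2 × (2.319 / 0.55)² = 2 × 4.216² = 2 × 17.78 = 35.6.
Round up to the next whole participant.

n = 36 per group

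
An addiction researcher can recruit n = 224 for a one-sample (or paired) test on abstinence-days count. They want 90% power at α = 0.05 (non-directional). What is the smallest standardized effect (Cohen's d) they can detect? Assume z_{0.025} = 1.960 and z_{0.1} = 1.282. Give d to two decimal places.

For a single sample (or paired design) of n = 224: d_min = (z_{α/2} + z_β)/√n.
z-sum = 1.960 + 1.282 = 3.242.
d_min = 3.242 / √224 = 3.242 / 14.967 = 0.217.

d_min ≈ 0.22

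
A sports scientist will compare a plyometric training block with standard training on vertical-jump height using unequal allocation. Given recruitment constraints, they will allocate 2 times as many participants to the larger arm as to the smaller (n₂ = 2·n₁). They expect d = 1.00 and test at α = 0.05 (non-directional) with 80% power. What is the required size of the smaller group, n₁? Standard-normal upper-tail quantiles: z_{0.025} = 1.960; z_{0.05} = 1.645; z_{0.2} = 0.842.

With allocation ratio k = n₂/n₁ = 2, Var(x̄₁−x̄₂) = σ²(1/n₁ + 1/(k·n₁)) = σ²·(k+1)/(k·n₁).
So n₁ = (1 + 1/k)·((z_{α/2} + z_β)/d)² = 1.500 × (2.802/1.00)².
n₁ = 1.500 × 7.85 = 11.8.
Round up: n₁ = 12, giving n₂ = 2 × 12 = 24.

n₁ = 12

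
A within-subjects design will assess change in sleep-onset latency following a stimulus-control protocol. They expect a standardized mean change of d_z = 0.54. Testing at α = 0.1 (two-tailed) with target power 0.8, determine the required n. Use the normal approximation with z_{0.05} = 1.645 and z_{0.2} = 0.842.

For a paired (one-sample on differences) test: n = ((z_{α/2} + z_β) / d)².
z_{α/2} + z_β = 1.645 + 0.842 = 2.487.
n = (2.487 / 0.54)² = 4.606² = 21.21.
Round up.

n = 22 pairs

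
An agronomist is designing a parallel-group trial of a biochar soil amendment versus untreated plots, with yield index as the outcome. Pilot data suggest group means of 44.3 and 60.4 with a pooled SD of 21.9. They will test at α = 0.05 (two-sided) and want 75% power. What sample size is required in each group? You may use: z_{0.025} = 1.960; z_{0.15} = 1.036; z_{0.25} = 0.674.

n = 26 per group

Cohen's d = |M₁ − M₂| / SD_pooled = |44.3 − 60.4| / 21.9 = 16.1 / 21.9 = 0.735.
For two independent groups with equal n: n = 2·((z_{α/2} + z_β) / d)².
z_{α/2} + z_β = 1.960 + 0.674 = 2.634.
n = 2 × (2.634 / 0.735)² = 2 × 3.584² = 2 × 12.84 = 25.7.
Round up to the next whole participant.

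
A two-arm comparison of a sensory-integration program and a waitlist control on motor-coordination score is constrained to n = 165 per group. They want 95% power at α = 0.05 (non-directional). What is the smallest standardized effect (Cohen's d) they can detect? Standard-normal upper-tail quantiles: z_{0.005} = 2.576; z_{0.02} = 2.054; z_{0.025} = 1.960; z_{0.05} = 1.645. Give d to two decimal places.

For two independent groups of n = 165 each: d_min = (z_{α/2} + z_β)·√(2/n).
z-sum = 1.960 + 1.645 = 3.605.
d_min = 3.605 × √(2/165) = 3.605 × 0.1101 = 0.397.

d_min ≈ 0.40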